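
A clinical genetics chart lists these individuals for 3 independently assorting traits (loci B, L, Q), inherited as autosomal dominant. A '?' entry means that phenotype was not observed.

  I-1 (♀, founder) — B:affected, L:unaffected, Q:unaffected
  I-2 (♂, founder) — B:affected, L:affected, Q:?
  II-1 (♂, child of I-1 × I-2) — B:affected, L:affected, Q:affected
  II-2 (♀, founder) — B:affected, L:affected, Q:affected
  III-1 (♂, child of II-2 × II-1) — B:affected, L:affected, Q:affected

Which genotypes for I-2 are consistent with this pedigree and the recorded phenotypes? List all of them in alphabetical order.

B/I-1 aff ·: Bb|BB
B/I-2 aff ·: Bb|BB
B/II-1 aff I-1×I-2: Bb|BB
B/II-2 aff ·: Bb|BB
B/III-1 aff II-2×II-1: Bb|BB
⇒ B over [I-1,I-2,II-1,II-2,III-1]: 24 consistent
L/I-1 un ·: ll
L/I-2 aff ·: Ll|LL
L/II-1 aff I-1×I-2: Ll
L/II-2 aff ·: Ll|LL
L/III-1 aff II-2×II-1: Ll|LL
⇒ L over [I-1,I-2,II-1,II-2,III-1]: 8 consistent
Q/I-1 un ·: qq
Q/I-2 ? ·: Qq|QQ
Q/II-1 aff I-1×I-2: Qq
Q/II-2 aff ·: Qq|QQ
Q/III-1 aff II-2×II-1: Qq|QQ
⇒ Q over [I-1,I-2,II-1,II-2,III-1]: 8 consistent

I-2 ∈ {BB LL QQ, BB LL Qq, BB Ll QQ, BB Ll Qq, Bb LL QQ, Bb LL Qq, Bb Ll QQ, Bb Ll Qq}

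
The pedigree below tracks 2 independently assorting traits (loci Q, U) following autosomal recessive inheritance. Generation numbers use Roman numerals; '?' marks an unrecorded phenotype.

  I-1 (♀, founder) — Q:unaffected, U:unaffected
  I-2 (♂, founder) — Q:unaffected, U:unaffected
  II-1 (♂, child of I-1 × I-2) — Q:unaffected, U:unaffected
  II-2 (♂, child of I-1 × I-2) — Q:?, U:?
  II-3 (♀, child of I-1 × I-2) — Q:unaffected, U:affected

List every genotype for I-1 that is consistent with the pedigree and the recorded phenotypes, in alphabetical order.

I-1 ∈ {QQ Uu, Qq Uu}

Q/I-1 un ·: QQ|Qq
Q/I-2 un ·: QQ|Qq
Q/II-1 un I-1×I-2: QQ|Qq
Q/II-2 ? I-1×I-2: QQ|Qq|qq
Q/II-3 un I-1×I-2: QQ|Qq
⇒ Q over [I-1,I-2,II-1,II-2,II-3]: 29 consistent
U/I-1 un ·: Uu
U/I-2 un ·: Uu
U/II-1 un I-1×I-2: UU|Uu
U/II-2 ? I-1×I-2: UU|Uu|uu
U/II-3 aff I-1×I-2: uu
⇒ U over [I-1,I-2,II-1,II-2,II-3]: 6 consistent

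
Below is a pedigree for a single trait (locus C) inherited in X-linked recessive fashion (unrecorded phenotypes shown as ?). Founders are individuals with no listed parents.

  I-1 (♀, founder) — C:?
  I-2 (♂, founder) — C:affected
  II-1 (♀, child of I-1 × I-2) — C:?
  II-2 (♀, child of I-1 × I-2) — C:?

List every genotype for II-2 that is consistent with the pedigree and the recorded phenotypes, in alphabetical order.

II-2 ∈ {X^CX^c, X^cX^c}

C/I-1 ? ·: X^CX^C|X^CX^c|X^cX^c
C/I-2 aff ·: X^cY
C/II-1 ? I-1×I-2: X^CX^c|X^cX^c
C/II-2 ? I-1×I-2: X^CX^c|X^cX^c
⇒ C over [I-1,I-2,II-1,II-2]: 6 consistent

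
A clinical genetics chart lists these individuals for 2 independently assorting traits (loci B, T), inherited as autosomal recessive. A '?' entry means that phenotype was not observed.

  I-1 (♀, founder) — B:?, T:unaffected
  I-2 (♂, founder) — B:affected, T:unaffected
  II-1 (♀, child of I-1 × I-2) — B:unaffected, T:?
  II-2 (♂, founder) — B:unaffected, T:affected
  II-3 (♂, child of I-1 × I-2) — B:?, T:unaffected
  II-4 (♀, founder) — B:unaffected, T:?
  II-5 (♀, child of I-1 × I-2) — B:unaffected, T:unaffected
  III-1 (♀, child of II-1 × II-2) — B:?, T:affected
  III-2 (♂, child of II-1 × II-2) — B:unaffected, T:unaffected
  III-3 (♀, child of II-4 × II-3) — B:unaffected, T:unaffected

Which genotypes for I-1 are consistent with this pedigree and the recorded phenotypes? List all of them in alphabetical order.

B/I-1 ? ·: BB|Bb
B/I-2 aff ·: bb
B/II-1 un I-1×I-2: Bb
B/II-2 un ·: BB|Bb
B/II-3 ? I-1×I-2: Bb|bb
B/II-4 un ·: BB|Bb
B/II-5 un I-1×I-2: Bb
B/III-1 ? II-1×II-2: BB|Bb|bb
B/III-2 un II-1×II-2: BB|Bb
B/III-3 un II-4×II-3: BB|Bb
⇒ B over [I-1,I-2,II-1,II-2,II-3,II-4,II-5,III-1,III-2,III-3]: 100 consistent
T/I-1 un ·: TT|Tt
T/I-2 un ·: TT|Tt
T/II-1 ? I-1×I-2: Tt
T/II-2 aff ·: tt
T/II-3 un I-1×I-2: TT|Tt
T/II-4 ? ·: TT|Tt|tt
T/II-5 un I-1×I-2: TT|Tt
T/III-1 aff II-1×II-2: tt
T/III-2 un II-1×II-2: Tt
T/III-3 un II-4×II-3: TT|Tt
⇒ T over [I-1,I-2,II-1,II-2,II-3,II-4,II-5,III-1,III-2,III-3]: 54 consistent

I-1 ∈ {BB TT, BB Tt, Bb TT, Bb Tt}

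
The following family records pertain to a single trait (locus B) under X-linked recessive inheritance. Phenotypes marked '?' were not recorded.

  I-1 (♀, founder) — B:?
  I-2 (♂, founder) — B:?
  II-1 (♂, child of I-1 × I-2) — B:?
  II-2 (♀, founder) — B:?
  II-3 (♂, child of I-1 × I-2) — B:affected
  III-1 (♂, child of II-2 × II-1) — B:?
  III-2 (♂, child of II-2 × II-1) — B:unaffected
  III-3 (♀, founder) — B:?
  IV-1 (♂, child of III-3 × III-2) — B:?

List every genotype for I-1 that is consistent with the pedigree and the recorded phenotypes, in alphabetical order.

B/I-1 ? ·: X^BX^b|X^bX^b
B/I-2 ? ·: X^BY|X^bY
B/II-1 ? I-1×I-2: X^BY|X^bY
B/II-2 ? ·: X^BX^B|X^BX^b
B/II-3 aff I-1×I-2: X^bY
B/III-1 ? II-2×II-1: X^BY|X^bY
B/III-2 un II-2×II-1: X^BY
B/III-3 ? ·: X^BX^B|X^BX^b|X^bX^b
B/IV-1 ? III-3×III-2: X^BY|X^bY
⇒ B over [I-1,I-2,II-1,II-2,II-3,III-1,III-2,III-3,IV-1]: 72 consistent

I-1 ∈ {X^BX^b, X^bX^b}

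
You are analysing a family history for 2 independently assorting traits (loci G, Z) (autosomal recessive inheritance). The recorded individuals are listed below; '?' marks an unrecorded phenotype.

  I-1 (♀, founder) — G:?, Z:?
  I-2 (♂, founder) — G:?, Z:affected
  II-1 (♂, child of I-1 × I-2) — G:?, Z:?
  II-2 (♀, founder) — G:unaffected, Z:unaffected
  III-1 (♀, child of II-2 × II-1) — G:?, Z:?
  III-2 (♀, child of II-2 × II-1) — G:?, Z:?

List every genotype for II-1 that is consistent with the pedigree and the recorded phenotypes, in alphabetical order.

II-1 ∈ {GG Zz, GG zz, Gg Zz, Gg zz, gg Zz, gg zz}

G/I-1 ? ·: GG|Gg|gg
G/I-2 ? ·: GG|Gg|gg
G/II-1 ? I-1×I-2: GG|Gg|gg
G/II-2 un ·: GG|Gg
G/III-1 ? II-2×II-1: GG|Gg|gg
G/III-2 ? II-2×II-1: GG|Gg|gg
⇒ G over [I-1,I-2,II-1,II-2,III-1,III-2]: 131 consistent
Z/I-1 ? ·: ZZ|Zz|zz
Z/I-2 aff ·: zz
Z/II-1 ? I-1×I-2: Zz|zz
Z/II-2 un ·: ZZ|Zz
Z/III-1 ? II-2×II-1: ZZ|Zz|zz
Z/III-2 ? II-2×II-1: ZZ|Zz|zz
⇒ Z over [I-1,I-2,II-1,II-2,III-1,III-2]: 36 consistent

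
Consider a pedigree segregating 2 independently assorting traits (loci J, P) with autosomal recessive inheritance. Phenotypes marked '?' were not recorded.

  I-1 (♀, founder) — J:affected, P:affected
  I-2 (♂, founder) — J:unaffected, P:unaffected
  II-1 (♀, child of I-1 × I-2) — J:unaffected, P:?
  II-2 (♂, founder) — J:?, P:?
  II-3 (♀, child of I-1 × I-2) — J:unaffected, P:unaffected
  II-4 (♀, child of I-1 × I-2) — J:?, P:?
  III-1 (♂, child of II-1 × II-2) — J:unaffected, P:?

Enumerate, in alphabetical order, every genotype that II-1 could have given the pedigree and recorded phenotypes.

J/I-1 aff ·: jj
J/I-2 un ·: JJ|Jj
J/II-1 un I-1×I-2: Jj
J/II-2 ? ·: JJ|Jj|jj
J/II-3 un I-1×I-2: Jj
J/II-4 ? I-1×I-2: Jj|jj
J/III-1 un II-1×II-2: JJ|Jj
⇒ J over [I-1,I-2,II-1,II-2,II-3,II-4,III-1]: 15 consistent
P/I-1 aff ·: pp
P/I-2 un ·: PP|Pp
P/II-1 ? I-1×I-2: Pp|pp
P/II-2 ? ·: PP|Pp|pp
P/II-3 un I-1×I-2: Pp
P/II-4 ? I-1×I-2: Pp|pp
P/III-1 ? II-1×II-2: PP|Pp|pp
⇒ P over [I-1,I-2,II-1,II-2,II-3,II-4,III-1]: 29 consistent

II-1 ∈ {Jj Pp, Jj pp}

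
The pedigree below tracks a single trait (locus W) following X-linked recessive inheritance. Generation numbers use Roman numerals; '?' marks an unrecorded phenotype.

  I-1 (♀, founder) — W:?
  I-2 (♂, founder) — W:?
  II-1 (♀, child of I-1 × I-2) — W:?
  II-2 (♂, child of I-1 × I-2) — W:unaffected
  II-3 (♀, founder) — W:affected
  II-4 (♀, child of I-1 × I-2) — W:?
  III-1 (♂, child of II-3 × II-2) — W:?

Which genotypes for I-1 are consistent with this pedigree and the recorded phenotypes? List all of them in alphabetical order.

I-1 ∈ {X^WX^W, X^WX^w}

W/I-1 ? ·: X^WX^W|X^WX^w
W/I-2 ? ·: X^WY|X^wY
W/II-1 ? I-1×I-2: X^WX^W|X^WX^w|X^wX^w
W/II-2 un I-1×I-2: X^WY
W/II-3 aff ·: X^wX^w
W/II-4 ? I-1×I-2: X^WX^W|X^WX^w|X^wX^w
W/III-1 ? II-3×II-2: X^wY
⇒ W over [I-1,I-2,II-1,II-2,II-3,II-4,III-1]: 10 consistent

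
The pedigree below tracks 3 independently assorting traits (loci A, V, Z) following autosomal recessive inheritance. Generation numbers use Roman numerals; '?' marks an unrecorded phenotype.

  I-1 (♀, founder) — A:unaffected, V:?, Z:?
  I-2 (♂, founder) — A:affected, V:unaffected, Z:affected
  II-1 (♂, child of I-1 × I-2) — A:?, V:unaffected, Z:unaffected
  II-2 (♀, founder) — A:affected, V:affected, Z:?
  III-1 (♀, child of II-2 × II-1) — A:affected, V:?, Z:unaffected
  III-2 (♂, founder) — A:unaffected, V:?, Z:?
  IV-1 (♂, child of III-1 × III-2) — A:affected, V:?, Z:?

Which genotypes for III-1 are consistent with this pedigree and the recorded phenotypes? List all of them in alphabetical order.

A/I-1 un ·: AA|Aa
A/I-2 aff ·: aa
A/II-1 ? I-1×I-2: Aa|aa
A/II-2 aff ·: aa
A/III-1 aff II-2×II-1: aa
A/III-2 un ·: Aa
A/IV-1 aff III-1×III-2: aa
⇒ A over [I-1,I-2,II-1,II-2,III-1,III-2,IV-1]: 3 consistent
V/I-1 ? ·: VV|Vv|vv
V/I-2 un ·: VV|Vv
V/II-1 un I-1×I-2: VV|Vv
V/II-2 aff ·: vv
V/III-1 ? II-2×II-1: Vv|vv
V/III-2 ? ·: VV|Vv|vv
V/IV-1 ? III-1×III-2: VV|Vv|vv
⇒ V over [I-1,I-2,II-1,II-2,III-1,III-2,IV-1]: 83 consistent
Z/I-1 ? ·: ZZ|Zz
Z/I-2 aff ·: zz
Z/II-1 un I-1×I-2: Zz
Z/II-2 ? ·: ZZ|Zz|zz
Z/III-1 un II-2×II-1: ZZ|Zz
Z/III-2 ? ·: ZZ|Zz|zz
Z/IV-1 ? III-1×III-2: ZZ|Zz|zz
⇒ Z over [I-1,I-2,II-1,II-2,III-1,III-2,IV-1]: 58 consistent

III-1 ∈ {aa Vv ZZ, aa Vv Zz, aa vv ZZ, aa vv Zz}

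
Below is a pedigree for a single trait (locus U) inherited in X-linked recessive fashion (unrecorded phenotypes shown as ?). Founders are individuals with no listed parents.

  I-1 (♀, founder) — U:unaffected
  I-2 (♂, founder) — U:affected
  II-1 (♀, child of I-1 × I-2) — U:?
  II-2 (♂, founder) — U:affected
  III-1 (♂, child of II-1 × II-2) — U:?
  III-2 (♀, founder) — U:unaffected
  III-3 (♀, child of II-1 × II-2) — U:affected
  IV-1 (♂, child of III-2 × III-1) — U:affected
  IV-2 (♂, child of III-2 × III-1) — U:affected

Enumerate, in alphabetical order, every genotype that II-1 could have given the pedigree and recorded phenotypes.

U/I-1 un ·: X^UX^U|X^UX^u
U/I-2 aff ·: X^uY
U/II-1 ? I-1×I-2: X^UX^u|X^uX^u
U/II-2 aff ·: X^uY
U/III-1 ? II-1×II-2: X^UY|X^uY
U/III-2 un ·: X^UX^u
U/III-3 aff II-1×II-2: X^uX^u
U/IV-1 aff III-2×III-1: X^uY
U/IV-2 aff III-2×III-1: X^uY
⇒ U over [I-1,I-2,II-1,II-2,III-1,III-2,III-3,IV-1,IV-2]: 5 consistent

II-1 ∈ {X^UX^u, X^uX^u}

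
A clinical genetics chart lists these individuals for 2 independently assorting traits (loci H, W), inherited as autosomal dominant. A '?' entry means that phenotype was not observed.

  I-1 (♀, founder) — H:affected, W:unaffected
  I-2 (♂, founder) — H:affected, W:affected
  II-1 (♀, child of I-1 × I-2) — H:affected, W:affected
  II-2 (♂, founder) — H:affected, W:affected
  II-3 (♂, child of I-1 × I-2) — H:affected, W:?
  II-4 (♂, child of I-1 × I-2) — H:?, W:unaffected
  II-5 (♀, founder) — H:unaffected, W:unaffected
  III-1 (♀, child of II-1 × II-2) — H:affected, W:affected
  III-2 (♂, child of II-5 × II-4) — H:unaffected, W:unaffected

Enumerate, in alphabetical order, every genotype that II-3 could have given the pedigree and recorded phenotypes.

II-3 ∈ {HH Ww, HH ww, Hh Ww, Hh ww}

H/I-1 aff ·: Hh|HH
H/I-2 aff ·: Hh|HH
H/II-1 aff I-1×I-2: Hh|HH
H/II-2 aff ·: Hh|HH
H/II-3 aff I-1×I-2: Hh|HH
H/II-4 ? I-1×I-2: hh|Hh
H/II-5 un ·: hh
H/III-1 aff II-1×II-2: Hh|HH
H/III-2 un II-5×II-4: hh
⇒ H over [I-1,I-2,II-1,II-2,II-3,II-4,II-5,III-1,III-2]: 56 consistent
W/I-1 un ·: ww
W/I-2 aff ·: Ww
W/II-1 aff I-1×I-2: Ww
W/II-2 aff ·: Ww|WW
W/II-3 ? I-1×I-2: ww|Ww
W/II-4 un I-1×I-2: ww
W/II-5 un ·: ww
W/III-1 aff II-1×II-2: Ww|WW
W/III-2 un II-5×II-4: ww
⇒ W over [I-1,I-2,II-1,II-2,II-3,II-4,II-5,III-1,III-2]: 8 consistent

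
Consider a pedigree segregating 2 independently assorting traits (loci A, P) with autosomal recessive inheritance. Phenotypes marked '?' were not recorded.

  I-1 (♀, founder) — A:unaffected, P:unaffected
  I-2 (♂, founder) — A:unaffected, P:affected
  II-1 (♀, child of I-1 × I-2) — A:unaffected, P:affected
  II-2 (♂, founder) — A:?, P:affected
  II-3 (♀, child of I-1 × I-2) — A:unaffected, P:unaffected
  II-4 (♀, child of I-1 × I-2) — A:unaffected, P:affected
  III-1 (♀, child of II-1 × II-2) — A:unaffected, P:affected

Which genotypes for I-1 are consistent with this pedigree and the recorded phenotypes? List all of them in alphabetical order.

A/I-1 un ·: AA|Aa
A/I-2 un ·: AA|Aa
A/II-1 un I-1×I-2: AA|Aa
A/II-2 ? ·: AA|Aa|aa
A/II-3 un I-1×I-2: AA|Aa
A/II-4 un I-1×I-2: AA|Aa
A/III-1 un II-1×II-2: AA|Aa
⇒ A over [I-1,I-2,II-1,II-2,II-3,II-4,III-1]: 112 consistent
P/I-1 un ·: Pp
P/I-2 aff ·: pp
P/II-1 aff I-1×I-2: pp
P/II-2 aff ·: pp
P/II-3 un I-1×I-2: Pp
P/II-4 aff I-1×I-2: pp
P/III-1 aff II-1×II-2: pp
⇒ P over [I-1,I-2,II-1,II-2,II-3,II-4,III-1]: 1 consistent

I-1 ∈ {AA Pp, Aa Pp}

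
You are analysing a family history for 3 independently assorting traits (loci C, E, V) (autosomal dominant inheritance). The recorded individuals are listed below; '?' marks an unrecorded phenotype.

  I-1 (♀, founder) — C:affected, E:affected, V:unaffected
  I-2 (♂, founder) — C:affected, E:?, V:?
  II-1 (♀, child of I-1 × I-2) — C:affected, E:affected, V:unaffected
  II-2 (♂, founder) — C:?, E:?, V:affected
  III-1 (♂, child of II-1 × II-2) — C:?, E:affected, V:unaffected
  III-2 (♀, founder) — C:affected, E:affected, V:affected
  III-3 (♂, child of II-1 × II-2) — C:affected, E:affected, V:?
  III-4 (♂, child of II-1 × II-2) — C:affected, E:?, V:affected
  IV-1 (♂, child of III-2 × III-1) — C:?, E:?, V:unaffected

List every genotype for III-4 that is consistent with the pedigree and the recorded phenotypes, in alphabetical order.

C/I-1 aff ·: Cc|CC
C/I-2 aff ·: Cc|CC
C/II-1 aff I-1×I-2: Cc|CC
C/II-2 ? ·: cc|Cc|CC
C/III-1 ? II-1×II-2: cc|Cc|CC
C/III-2 aff ·: Cc|CC
C/III-3 aff II-1×II-2: Cc|CC
C/III-4 aff II-1×II-2: Cc|CC
C/IV-1 ? III-2×III-1: cc|Cc|CC
⇒ C over [I-1,I-2,II-1,II-2,III-1,III-2,III-3,III-4,IV-1]: 412 consistent
E/I-1 aff ·: Ee|EE
E/I-2 ? ·: ee|Ee|EE
E/II-1 aff I-1×I-2: Ee|EE
E/II-2 ? ·: ee|Ee|EE
E/III-1 aff II-1×II-2: Ee|EE
E/III-2 aff ·: Ee|EE
E/III-3 aff II-1×II-2: Ee|EE
E/III-4 ? II-1×II-2: ee|Ee|EE
E/IV-1 ? III-2×III-1: ee|Ee|EE
⇒ E over [I-1,I-2,II-1,II-2,III-1,III-2,III-3,III-4,IV-1]: 610 consistent
V/I-1 un ·: vv
V/I-2 ? ·: vv|Vv
V/II-1 un I-1×I-2: vv
V/II-2 aff ·: Vv
V/III-1 un II-1×II-2: vv
V/III-2 aff ·: Vv
V/III-3 ? II-1×II-2: vv|Vv
V/III-4 aff II-1×II-2: Vv
V/IV-1 un III-2×III-1: vv
⇒ V over [I-1,I-2,II-1,II-2,III-1,III-2,III-3,III-4,IV-1]: 4 consistent

III-4 ∈ {CC EE Vv, CC Ee Vv, CC ee Vv, Cc EE Vv, Cc Ee Vv, Cc ee Vv}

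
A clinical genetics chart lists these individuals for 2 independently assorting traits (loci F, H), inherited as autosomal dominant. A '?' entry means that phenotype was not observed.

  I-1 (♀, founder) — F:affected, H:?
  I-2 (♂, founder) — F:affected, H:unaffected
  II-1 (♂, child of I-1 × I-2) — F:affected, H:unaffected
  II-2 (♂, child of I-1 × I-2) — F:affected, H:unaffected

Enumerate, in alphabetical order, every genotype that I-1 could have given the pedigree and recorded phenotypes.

F/I-1 aff ·: Ff|FF
F/I-2 aff ·: Ff|FF
F/II-1 aff I-1×I-2: Ff|FF
F/II-2 aff I-1×I-2: Ff|FF
⇒ F over [I-1,I-2,II-1,II-2]: 13 consistent
H/I-1 ? ·: hh|Hh
H/I-2 un ·: hh
H/II-1 un I-1×I-2: hh
H/II-2 un I-1×I-2: hh
⇒ H over [I-1,I-2,II-1,II-2]: 2 consistent

I-1 ∈ {FF Hh, FF hh, Ff Hh, Ff hh}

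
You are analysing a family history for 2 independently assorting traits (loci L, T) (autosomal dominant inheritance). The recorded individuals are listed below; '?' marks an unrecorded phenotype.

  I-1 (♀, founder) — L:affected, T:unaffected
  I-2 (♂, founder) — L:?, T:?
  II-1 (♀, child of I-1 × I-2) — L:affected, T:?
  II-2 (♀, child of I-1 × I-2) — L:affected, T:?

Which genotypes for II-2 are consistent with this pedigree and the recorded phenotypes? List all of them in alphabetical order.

II-2 ∈ {LL Tt, LL tt, Ll Tt, Ll tt}

L/I-1 aff ·: Ll|LL
L/I-2 ? ·: ll|Ll|LL
L/II-1 aff I-1×I-2: Ll|LL
L/II-2 aff I-1×I-2: Ll|LL
⇒ L over [I-1,I-2,II-1,II-2]: 15 consistent
T/I-1 un ·: tt
T/I-2 ? ·: tt|Tt|TT
T/II-1 ? I-1×I-2: tt|Tt
T/II-2 ? I-1×I-2: tt|Tt
⇒ T over [I-1,I-2,II-1,II-2]: 6 consistent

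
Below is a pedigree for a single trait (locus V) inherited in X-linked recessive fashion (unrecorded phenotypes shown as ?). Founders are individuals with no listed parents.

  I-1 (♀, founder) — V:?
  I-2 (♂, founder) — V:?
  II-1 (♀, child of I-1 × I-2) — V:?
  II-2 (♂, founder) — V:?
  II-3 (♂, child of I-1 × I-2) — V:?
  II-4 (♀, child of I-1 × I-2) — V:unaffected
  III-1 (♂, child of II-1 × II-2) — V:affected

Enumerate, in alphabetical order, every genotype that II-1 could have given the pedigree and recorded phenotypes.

II-1 ∈ {X^VX^v, X^vX^v}

V/I-1 ? ·: X^VX^V|X^VX^v|X^vX^v
V/I-2 ? ·: X^VY|X^vY
V/II-1 ? I-1×I-2: X^VX^v|X^vX^v
V/II-2 ? ·: X^VY|X^vY
V/II-3 ? I-1×I-2: X^VY|X^vY
V/II-4 un I-1×I-2: X^VX^V|X^VX^v
V/III-1 aff II-1×II-2: X^vY
⇒ V over [I-1,I-2,II-1,II-2,II-3,II-4,III-1]: 20 consistent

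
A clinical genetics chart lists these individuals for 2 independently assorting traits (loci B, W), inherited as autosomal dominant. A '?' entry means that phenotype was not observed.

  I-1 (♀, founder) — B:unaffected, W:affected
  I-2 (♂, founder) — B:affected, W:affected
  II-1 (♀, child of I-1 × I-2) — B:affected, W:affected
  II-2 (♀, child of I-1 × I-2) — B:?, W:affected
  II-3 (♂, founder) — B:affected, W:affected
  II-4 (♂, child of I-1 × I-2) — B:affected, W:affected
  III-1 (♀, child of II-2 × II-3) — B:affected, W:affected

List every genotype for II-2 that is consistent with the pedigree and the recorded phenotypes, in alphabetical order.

B/I-1 un ·: bb
B/I-2 aff ·: Bb|BB
B/II-1 aff I-1×I-2: Bb
B/II-2 ? I-1×I-2: bb|Bb
B/II-3 aff ·: Bb|BB
B/II-4 aff I-1×I-2: Bb
B/III-1 aff II-2×II-3: Bb|BB
⇒ B over [I-1,I-2,II-1,II-2,II-3,II-4,III-1]: 10 consistent
W/I-1 aff ·: Ww|WW
W/I-2 aff ·: Ww|WW
W/II-1 aff I-1×I-2: Ww|WW
W/II-2 aff I-1×I-2: Ww|WW
W/II-3 aff ·: Ww|WW
W/II-4 aff I-1×I-2: Ww|WW
W/III-1 aff II-2×II-3: Ww|WW
⇒ W over [I-1,I-2,II-1,II-2,II-3,II-4,III-1]: 87 consistent

II-2 ∈ {Bb WW, Bb Ww, bb WW, bb Ww}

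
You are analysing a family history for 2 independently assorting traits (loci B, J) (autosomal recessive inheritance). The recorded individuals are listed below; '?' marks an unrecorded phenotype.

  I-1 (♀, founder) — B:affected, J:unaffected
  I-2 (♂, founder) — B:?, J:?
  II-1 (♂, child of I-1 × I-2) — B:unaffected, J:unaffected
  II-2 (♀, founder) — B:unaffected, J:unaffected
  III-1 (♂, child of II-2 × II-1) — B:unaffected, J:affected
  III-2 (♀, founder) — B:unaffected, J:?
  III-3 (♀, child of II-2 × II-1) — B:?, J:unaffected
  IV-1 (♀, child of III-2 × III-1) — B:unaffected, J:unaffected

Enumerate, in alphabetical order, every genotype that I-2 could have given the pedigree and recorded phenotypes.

B/I-1 aff ·: bb
B/I-2 ? ·: BB|Bb
B/II-1 un I-1×I-2: Bb
B/II-2 un ·: BB|Bb
B/III-1 un II-2×II-1: BB|Bb
B/III-2 un ·: BB|Bb
B/III-3 ? II-2×II-1: BB|Bb|bb
B/IV-1 un III-2×III-1: BB|Bb
⇒ B over [I-1,I-2,II-1,II-2,III-1,III-2,III-3,IV-1]: 70 consistent
J/I-1 un ·: JJ|Jj
J/I-2 ? ·: JJ|Jj|jj
J/II-1 un I-1×I-2: Jj
J/II-2 un ·: Jj
J/III-1 aff II-2×II-1: jj
J/III-2 ? ·: JJ|Jj
J/III-3 un II-2×II-1: JJ|Jj
J/IV-1 un III-2×III-1: Jj
⇒ J over [I-1,I-2,II-1,II-2,III-1,III-2,III-3,IV-1]: 20 consistent

I-2 ∈ {BB JJ, BB Jj, BB jj, Bb JJ, Bb Jj, Bb jj}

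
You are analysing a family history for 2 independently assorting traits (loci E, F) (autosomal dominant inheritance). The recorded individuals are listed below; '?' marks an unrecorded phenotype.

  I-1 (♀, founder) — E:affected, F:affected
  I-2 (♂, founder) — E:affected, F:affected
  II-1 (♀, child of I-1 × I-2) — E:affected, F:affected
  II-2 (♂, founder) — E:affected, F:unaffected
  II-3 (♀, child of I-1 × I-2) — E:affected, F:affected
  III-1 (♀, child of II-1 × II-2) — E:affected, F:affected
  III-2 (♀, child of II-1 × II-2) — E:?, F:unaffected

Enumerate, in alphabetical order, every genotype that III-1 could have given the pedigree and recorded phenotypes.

E/I-1 aff ·: Ee|EE
E/I-2 aff ·: Ee|EE
E/II-1 aff I-1×I-2: Ee|EE
E/II-2 aff ·: Ee|EE
E/II-3 aff I-1×I-2: Ee|EE
E/III-1 aff II-1×II-2: Ee|EE
E/III-2 ? II-1×II-2: ee|Ee|EE
⇒ E over [I-1,I-2,II-1,II-2,II-3,III-1,III-2]: 95 consistent
F/I-1 aff ·: Ff|FF
F/I-2 aff ·: Ff|FF
F/II-1 aff I-1×I-2: Ff
F/II-2 un ·: ff
F/II-3 aff I-1×I-2: Ff|FF
F/III-1 aff II-1×II-2: Ff
F/III-2 un II-1×II-2: ff
⇒ F over [I-1,I-2,II-1,II-2,II-3,III-1,III-2]: 6 consistent

III-1 ∈ {EE Ff, Ee Ff}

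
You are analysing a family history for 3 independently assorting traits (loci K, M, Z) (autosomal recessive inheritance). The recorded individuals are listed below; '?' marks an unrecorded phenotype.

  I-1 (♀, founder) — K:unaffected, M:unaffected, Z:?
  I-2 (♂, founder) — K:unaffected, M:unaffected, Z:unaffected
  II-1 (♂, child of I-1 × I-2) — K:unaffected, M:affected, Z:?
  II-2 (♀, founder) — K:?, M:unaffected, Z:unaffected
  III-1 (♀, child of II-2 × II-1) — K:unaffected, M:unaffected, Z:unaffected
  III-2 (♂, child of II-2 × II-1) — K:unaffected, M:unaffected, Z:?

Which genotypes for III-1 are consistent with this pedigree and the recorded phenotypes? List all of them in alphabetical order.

III-1 ∈ {KK Mm ZZ, KK Mm Zz, Kk Mm ZZ, Kk Mm Zz}

K/I-1 un ·: KK|Kk
K/I-2 un ·: KK|Kk
K/II-1 un I-1×I-2: KK|Kk
K/II-2 ? ·: KK|Kk|kk
K/III-1 un II-2×II-1: KK|Kk
K/III-2 un II-2×II-1: KK|Kk
⇒ K over [I-1,I-2,II-1,II-2,III-1,III-2]: 51 consistent
M/I-1 un ·: Mm
M/I-2 un ·: Mm
M/II-1 aff I-1×I-2: mm
M/II-2 un ·: MM|Mm
M/III-1 un II-2×II-1: Mm
M/III-2 un II-2×II-1: Mm
⇒ M over [I-1,I-2,II-1,II-2,III-1,III-2]: 2 consistent
Z/I-1 ? ·: ZZ|Zz|zz
Z/I-2 un ·: ZZ|Zz
Z/II-1 ? I-1×I-2: ZZ|Zz|zz
Z/II-2 un ·: ZZ|Zz
Z/III-1 un II-2×II-1: ZZ|Zz
Z/III-2 ? II-2×II-1: ZZ|Zz|zz
⇒ Z over [I-1,I-2,II-1,II-2,III-1,III-2]: 76 consistent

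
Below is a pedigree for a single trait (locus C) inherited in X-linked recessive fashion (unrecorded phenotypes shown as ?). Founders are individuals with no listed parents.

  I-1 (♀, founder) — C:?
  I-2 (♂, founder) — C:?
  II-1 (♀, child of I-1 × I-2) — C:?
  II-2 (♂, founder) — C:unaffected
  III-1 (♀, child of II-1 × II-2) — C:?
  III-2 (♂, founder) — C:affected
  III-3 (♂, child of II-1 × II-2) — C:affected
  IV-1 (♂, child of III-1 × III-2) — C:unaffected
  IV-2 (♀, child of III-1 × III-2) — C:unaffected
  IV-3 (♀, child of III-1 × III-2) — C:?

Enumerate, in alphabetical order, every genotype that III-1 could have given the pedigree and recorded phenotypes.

C/I-1 ? ·: X^CX^C|X^CX^c|X^cX^c
C/I-2 ? ·: X^CY|X^cY
C/II-1 ? I-1×I-2: X^CX^c|X^cX^c
C/II-2 un ·: X^CY
C/III-1 ? II-1×II-2: X^CX^C|X^CX^c
C/III-2 aff ·: X^cY
C/III-3 aff II-1×II-2: X^cY
C/IV-1 un III-1×III-2: X^CY
C/IV-2 un III-1×III-2: X^CX^c
C/IV-3 ? III-1×III-2: X^CX^c|X^cX^c
⇒ C over [I-1,I-2,II-1,II-2,III-1,III-2,III-3,IV-1,IV-2,IV-3]: 16 consistent

III-1 ∈ {X^CX^C, X^CX^c}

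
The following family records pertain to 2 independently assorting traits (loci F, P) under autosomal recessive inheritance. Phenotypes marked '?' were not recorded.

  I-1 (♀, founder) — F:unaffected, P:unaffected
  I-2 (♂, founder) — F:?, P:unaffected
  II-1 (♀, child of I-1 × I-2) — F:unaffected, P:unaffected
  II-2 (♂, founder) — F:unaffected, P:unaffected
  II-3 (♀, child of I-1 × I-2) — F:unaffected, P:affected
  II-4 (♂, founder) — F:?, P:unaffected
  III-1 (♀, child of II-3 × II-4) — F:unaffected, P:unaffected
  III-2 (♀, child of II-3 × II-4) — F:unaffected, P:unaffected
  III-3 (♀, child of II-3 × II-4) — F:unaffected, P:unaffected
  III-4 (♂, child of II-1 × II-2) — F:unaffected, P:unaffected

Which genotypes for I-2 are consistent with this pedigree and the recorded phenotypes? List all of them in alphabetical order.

I-2 ∈ {FF Pp, Ff Pp, ff Pp}

F/I-1 un ·: FF|Ff
F/I-2 ? ·: FF|Ff|ff
F/II-1 un I-1×I-2: FF|Ff
F/II-2 un ·: FF|Ff
F/II-3 un I-1×I-2: FF|Ff
F/II-4 ? ·: FF|Ff|ff
F/III-1 un II-3×II-4: FF|Ff
F/III-2 un II-3×II-4: FF|Ff
F/III-3 un II-3×II-4: FF|Ff
F/III-4 un II-1×II-2: FF|Ff
⇒ F over [I-1,I-2,II-1,II-2,II-3,II-4,III-1,III-2,III-3,III-4]: 733 consistent
P/I-1 un ·: Pp
P/I-2 un ·: Pp
P/II-1 un I-1×I-2: PP|Pp
P/II-2 un ·: PP|Pp
P/II-3 aff I-1×I-2: pp
P/II-4 un ·: PP|Pp
P/III-1 un II-3×II-4: Pp
P/III-2 un II-3×II-4: Pp
P/III-3 un II-3×II-4: Pp
P/III-4 un II-1×II-2: PP|Pp
⇒ P over [I-1,I-2,II-1,II-2,II-3,II-4,III-1,III-2,III-3,III-4]: 14 consistent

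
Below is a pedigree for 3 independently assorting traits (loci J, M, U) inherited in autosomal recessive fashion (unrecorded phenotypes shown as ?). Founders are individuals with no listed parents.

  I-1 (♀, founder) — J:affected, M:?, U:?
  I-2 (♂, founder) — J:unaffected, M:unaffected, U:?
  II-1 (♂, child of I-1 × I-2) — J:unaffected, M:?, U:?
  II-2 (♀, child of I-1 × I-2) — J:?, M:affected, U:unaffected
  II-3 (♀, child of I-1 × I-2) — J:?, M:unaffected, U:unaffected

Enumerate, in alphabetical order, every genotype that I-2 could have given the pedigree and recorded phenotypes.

J/I-1 aff ·: jj
J/I-2 un ·: JJ|Jj
J/II-1 un I-1×I-2: Jj
J/II-2 ? I-1×I-2: Jj|jj
J/II-3 ? I-1×I-2: Jj|jj
⇒ J over [I-1,I-2,II-1,II-2,II-3]: 5 consistent
M/I-1 ? ·: Mm|mm
M/I-2 un ·: Mm
M/II-1 ? I-1×I-2: MM|Mm|mm
M/II-2 aff I-1×I-2: mm
M/II-3 un I-1×I-2: MM|Mm
⇒ M over [I-1,I-2,II-1,II-2,II-3]: 8 consistent
U/I-1 ? ·: UU|Uu|uu
U/I-2 ? ·: UU|Uu|uu
U/II-1 ? I-1×I-2: UU|Uu|uu
U/II-2 un I-1×I-2: UU|Uu
U/II-3 un I-1×I-2: UU|Uu
⇒ U over [I-1,I-2,II-1,II-2,II-3]: 35 consistent

I-2 ∈ {JJ Mm UU, JJ Mm Uu, JJ Mm uu, Jj Mm UU, Jj Mm Uu, Jj Mm uu}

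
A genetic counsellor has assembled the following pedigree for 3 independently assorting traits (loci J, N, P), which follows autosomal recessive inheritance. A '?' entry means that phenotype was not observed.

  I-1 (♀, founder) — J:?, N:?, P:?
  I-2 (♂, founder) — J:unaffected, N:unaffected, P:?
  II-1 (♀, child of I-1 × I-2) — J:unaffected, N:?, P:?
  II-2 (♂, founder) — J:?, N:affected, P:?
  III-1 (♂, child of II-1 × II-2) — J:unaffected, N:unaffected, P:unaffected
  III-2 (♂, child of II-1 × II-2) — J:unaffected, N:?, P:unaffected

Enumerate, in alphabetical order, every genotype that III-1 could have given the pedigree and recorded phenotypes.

J/I-1 ? ·: JJ|Jj|jj
J/I-2 un ·: JJ|Jj
J/II-1 un I-1×I-2: JJ|Jj
J/II-2 ? ·: JJ|Jj|jj
J/III-1 un II-1×II-2: JJ|Jj
J/III-2 un II-1×II-2: JJ|Jj
⇒ J over [I-1,I-2,II-1,II-2,III-1,III-2]: 69 consistent
N/I-1 ? ·: NN|Nn|nn
N/I-2 un ·: NN|Nn
N/II-1 ? I-1×I-2: NN|Nn
N/II-2 aff ·: nn
N/III-1 un II-1×II-2: Nn
N/III-2 ? II-1×II-2: Nn|nn
⇒ N over [I-1,I-2,II-1,II-2,III-1,III-2]: 14 consistent
P/I-1 ? ·: PP|Pp|pp
P/I-2 ? ·: PP|Pp|pp
P/II-1 ? I-1×I-2: PP|Pp|pp
P/II-2 ? ·: PP|Pp|pp
P/III-1 un II-1×II-2: PP|Pp
P/III-2 un II-1×II-2: PP|Pp
⇒ P over [I-1,I-2,II-1,II-2,III-1,III-2]: 95 consistent

III-1 ∈ {JJ Nn PP, JJ Nn Pp, Jj Nn PP, Jj Nn Pp}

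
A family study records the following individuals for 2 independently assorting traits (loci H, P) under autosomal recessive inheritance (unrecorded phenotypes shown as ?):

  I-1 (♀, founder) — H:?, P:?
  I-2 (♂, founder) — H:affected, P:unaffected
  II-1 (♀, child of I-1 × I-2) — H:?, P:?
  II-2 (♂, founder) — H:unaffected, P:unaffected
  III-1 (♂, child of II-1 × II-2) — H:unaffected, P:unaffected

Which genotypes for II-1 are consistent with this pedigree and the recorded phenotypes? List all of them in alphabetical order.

II-1 ∈ {Hh PP, Hh Pp, Hh pp, hh PP, hh Pp, hh pp}

H/I-1 ? ·: HH|Hh|hh
H/I-2 aff ·: hh
H/II-1 ? I-1×I-2: Hh|hh
H/II-2 un ·: HH|Hh
H/III-1 un II-1×II-2: HH|Hh
⇒ H over [I-1,I-2,II-1,II-2,III-1]: 12 consistent
P/I-1 ? ·: PP|Pp|pp
P/I-2 un ·: PP|Pp
P/II-1 ? I-1×I-2: PP|Pp|pp
P/II-2 un ·: PP|Pp
P/III-1 un II-1×II-2: PP|Pp
⇒ P over [I-1,I-2,II-1,II-2,III-1]: 36 consistent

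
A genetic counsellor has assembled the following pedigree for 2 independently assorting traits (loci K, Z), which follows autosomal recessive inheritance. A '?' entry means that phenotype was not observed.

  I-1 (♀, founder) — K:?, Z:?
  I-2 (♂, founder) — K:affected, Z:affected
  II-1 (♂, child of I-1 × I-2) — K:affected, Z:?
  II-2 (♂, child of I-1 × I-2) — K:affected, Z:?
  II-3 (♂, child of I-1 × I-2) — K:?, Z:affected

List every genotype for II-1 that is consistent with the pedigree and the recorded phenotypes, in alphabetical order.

K/I-1 ? ·: Kk|kk
K/I-2 aff ·: kk
K/II-1 aff I-1×I-2: kk
K/II-2 aff I-1×I-2: kk
K/II-3 ? I-1×I-2: Kk|kk
⇒ K over [I-1,I-2,II-1,II-2,II-3]: 3 consistent
Z/I-1 ? ·: Zz|zz
Z/I-2 aff ·: zz
Z/II-1 ? I-1×I-2: Zz|zz
Z/II-2 ? I-1×I-2: Zz|zz
Z/II-3 aff I-1×I-2: zz
⇒ Z over [I-1,I-2,II-1,II-2,II-3]: 5 consistent

II-1 ∈ {kk Zz, kk zz}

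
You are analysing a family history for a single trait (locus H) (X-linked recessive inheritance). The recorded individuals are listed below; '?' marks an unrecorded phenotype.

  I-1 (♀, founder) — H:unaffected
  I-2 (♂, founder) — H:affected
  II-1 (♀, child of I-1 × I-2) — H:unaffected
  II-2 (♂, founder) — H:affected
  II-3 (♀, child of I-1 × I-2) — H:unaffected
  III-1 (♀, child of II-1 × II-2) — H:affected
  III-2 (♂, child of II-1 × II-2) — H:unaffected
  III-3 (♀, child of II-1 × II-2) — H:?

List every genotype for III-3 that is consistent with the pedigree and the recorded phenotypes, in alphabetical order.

H/I-1 un ·: X^HX^H|X^HX^h
H/I-2 aff ·: X^hY
H/II-1 un I-1×I-2: X^HX^h
H/II-2 aff ·: X^hY
H/II-3 un I-1×I-2: X^HX^h
H/III-1 aff II-1×II-2: X^hX^h
H/III-2 un II-1×II-2: X^HY
H/III-3 ? II-1×II-2: X^HX^h|X^hX^h
⇒ H over [I-1,I-2,II-1,II-2,II-3,III-1,III-2,III-3]: 4 consistent

III-3 ∈ {X^HX^h, X^hX^h}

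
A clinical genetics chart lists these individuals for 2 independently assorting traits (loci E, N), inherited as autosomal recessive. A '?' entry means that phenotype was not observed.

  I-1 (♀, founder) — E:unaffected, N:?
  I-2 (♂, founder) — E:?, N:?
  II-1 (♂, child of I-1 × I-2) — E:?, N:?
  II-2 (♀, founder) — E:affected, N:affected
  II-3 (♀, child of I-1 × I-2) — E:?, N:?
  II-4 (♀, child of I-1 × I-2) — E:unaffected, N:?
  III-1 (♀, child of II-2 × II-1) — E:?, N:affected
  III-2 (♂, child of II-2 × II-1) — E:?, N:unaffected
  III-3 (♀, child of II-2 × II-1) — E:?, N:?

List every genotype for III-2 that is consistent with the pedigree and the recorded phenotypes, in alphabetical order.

E/I-1 un ·: EE|Ee
E/I-2 ? ·: EE|Ee|ee
E/II-1 ? I-1×I-2: EE|Ee|ee
E/II-2 aff ·: ee
E/II-3 ? I-1×I-2: EE|Ee|ee
E/II-4 un I-1×I-2: EE|Ee
E/III-1 ? II-2×II-1: Ee|ee
E/III-2 ? II-2×II-1: Ee|ee
E/III-3 ? II-2×II-1: Ee|ee
⇒ E over [I-1,I-2,II-1,II-2,II-3,II-4,III-1,III-2,III-3]: 159 consistent
N/I-1 ? ·: NN|Nn|nn
N/I-2 ? ·: NN|Nn|nn
N/II-1 ? I-1×I-2: Nn
N/II-2 aff ·: nn
N/II-3 ? I-1×I-2: NN|Nn|nn
N/II-4 ? I-1×I-2: NN|Nn|nn
N/III-1 aff II-2×II-1: nn
N/III-2 un II-2×II-1: Nn
N/III-3 ? II-2×II-1: Nn|nn
⇒ N over [I-1,I-2,II-1,II-2,II-3,II-4,III-1,III-2,III-3]: 54 consistent

III-2 ∈ {Ee Nn, ee Nn}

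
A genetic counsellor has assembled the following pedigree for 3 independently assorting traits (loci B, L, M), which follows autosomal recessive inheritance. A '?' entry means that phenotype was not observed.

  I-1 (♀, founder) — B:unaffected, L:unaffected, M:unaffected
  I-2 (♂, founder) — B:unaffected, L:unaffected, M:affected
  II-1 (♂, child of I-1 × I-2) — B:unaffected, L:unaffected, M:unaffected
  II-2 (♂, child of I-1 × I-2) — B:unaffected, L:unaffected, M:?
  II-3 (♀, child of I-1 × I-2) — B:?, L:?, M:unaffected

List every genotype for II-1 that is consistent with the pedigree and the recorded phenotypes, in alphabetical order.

II-1 ∈ {BB LL Mm, BB Ll Mm, Bb LL Mm, Bb Ll Mm}

B/I-1 un ·: BB|Bb
B/I-2 un ·: BB|Bb
B/II-1 un I-1×I-2: BB|Bb
B/II-2 un I-1×I-2: BB|Bb
B/II-3 ? I-1×I-2: BB|Bb|bb
⇒ B over [I-1,I-2,II-1,II-2,II-3]: 29 consistent
L/I-1 un ·: LL|Ll
L/I-2 un ·: LL|Ll
L/II-1 un I-1×I-2: LL|Ll
L/II-2 un I-1×I-2: LL|Ll
L/II-3 ? I-1×I-2: LL|Ll|ll
⇒ L over [I-1,I-2,II-1,II-2,II-3]: 29 consistent
M/I-1 un ·: MM|Mm
M/I-2 aff ·: mm
M/II-1 un I-1×I-2: Mm
M/II-2 ? I-1×I-2: Mm|mm
M/II-3 un I-1×I-2: Mm
⇒ M over [I-1,I-2,II-1,II-2,II-3]: 3 consistent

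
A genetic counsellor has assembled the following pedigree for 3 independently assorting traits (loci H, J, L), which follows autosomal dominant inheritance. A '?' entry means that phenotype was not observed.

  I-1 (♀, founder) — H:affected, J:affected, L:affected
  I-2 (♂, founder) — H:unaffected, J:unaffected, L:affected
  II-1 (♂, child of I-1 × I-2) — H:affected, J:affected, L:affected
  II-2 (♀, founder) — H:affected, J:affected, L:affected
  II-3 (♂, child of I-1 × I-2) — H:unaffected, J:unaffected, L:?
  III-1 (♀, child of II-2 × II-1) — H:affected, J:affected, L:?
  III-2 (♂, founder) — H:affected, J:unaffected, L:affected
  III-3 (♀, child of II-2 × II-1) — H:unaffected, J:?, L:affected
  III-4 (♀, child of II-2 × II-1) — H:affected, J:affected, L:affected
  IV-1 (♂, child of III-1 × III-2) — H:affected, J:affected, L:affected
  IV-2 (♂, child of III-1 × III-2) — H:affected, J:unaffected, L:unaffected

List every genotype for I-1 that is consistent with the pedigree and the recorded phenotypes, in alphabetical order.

H/I-1 aff ·: Hh
H/I-2 un ·: hh
H/II-1 aff I-1×I-2: Hh
H/II-2 aff ·: Hh
H/II-3 un I-1×I-2: hh
H/III-1 aff II-2×II-1: Hh|HH
H/III-2 aff ·: Hh|HH
H/III-3 un II-2×II-1: hh
H/III-4 aff II-2×II-1: Hh|HH
H/IV-1 aff III-1×III-2: Hh|HH
H/IV-2 aff III-1×III-2: Hh|HH
⇒ H over [I-1,I-2,II-1,II-2,II-3,III-1,III-2,III-3,III-4,IV-1,IV-2]: 26 consistent
J/I-1 aff ·: Jj
J/I-2 un ·: jj
J/II-1 aff I-1×I-2: Jj
J/II-2 aff ·: Jj|JJ
J/II-3 un I-1×I-2: jj
J/III-1 aff II-2×II-1: Jj
J/III-2 un ·: jj
J/III-3 ? II-2×II-1: jj|Jj|JJ
J/III-4 aff II-2×II-1: Jj|JJ
J/IV-1 aff III-1×III-2: Jj
J/IV-2 un III-1×III-2: jj
⇒ J over [I-1,I-2,II-1,II-2,II-3,III-1,III-2,III-3,III-4,IV-1,IV-2]: 10 consistent
L/I-1 aff ·: Ll|LL
L/I-2 aff ·: Ll|LL
L/II-1 aff I-1×I-2: Ll|LL
L/II-2 aff ·: Ll|LL
L/II-3 ? I-1×I-2: ll|Ll|LL
L/III-1 ? II-2×II-1: ll|Ll
L/III-2 aff ·: Ll
L/III-3 aff II-2×II-1: Ll|LL
L/III-4 aff II-2×II-1: Ll|LL
L/IV-1 aff III-1×III-2: Ll|LL
L/IV-2 un III-1×III-2: ll
⇒ L over [I-1,I-2,II-1,II-2,II-3,III-1,III-2,III-3,III-4,IV-1,IV-2]: 204 consistent

I-1 ∈ {Hh Jj LL, Hh Jj Ll}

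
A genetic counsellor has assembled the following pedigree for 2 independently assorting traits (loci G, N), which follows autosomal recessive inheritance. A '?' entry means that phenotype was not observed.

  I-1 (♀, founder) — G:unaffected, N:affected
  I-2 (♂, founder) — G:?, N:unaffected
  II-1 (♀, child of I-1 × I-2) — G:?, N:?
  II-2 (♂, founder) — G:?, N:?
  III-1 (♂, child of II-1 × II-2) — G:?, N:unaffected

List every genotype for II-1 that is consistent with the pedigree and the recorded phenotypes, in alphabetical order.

G/I-1 un ·: GG|Gg
G/I-2 ? ·: GG|Gg|gg
G/II-1 ? I-1×I-2: GG|Gg|gg
G/II-2 ? ·: GG|Gg|gg
G/III-1 ? II-1×II-2: GG|Gg|gg
⇒ G over [I-1,I-2,II-1,II-2,III-1]: 59 consistent
N/I-1 aff ·: nn
N/I-2 un ·: NN|Nn
N/II-1 ? I-1×I-2: Nn|nn
N/II-2 ? ·: NN|Nn|nn
N/III-1 un II-1×II-2: NN|Nn
⇒ N over [I-1,I-2,II-1,II-2,III-1]: 12 consistent

II-1 ∈ {GG Nn, GG nn, Gg Nn, Gg nn, gg Nn, gg nn}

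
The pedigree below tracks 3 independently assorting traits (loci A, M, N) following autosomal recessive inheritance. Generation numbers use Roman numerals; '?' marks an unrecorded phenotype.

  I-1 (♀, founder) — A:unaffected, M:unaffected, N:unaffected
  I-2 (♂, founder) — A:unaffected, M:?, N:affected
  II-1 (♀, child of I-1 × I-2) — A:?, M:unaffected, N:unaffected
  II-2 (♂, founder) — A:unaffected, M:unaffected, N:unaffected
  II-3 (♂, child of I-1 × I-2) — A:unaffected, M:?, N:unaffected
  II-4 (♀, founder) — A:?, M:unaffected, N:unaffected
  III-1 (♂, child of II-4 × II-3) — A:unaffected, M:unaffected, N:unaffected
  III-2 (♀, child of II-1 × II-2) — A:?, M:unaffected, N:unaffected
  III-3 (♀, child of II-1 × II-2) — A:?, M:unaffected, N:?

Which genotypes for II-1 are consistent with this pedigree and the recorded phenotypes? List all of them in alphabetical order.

A/I-1 un ·: AA|Aa
A/I-2 un ·: AA|Aa
A/II-1 ? I-1×I-2: AA|Aa|aa
A/II-2 un ·: AA|Aa
A/II-3 un I-1×I-2: AA|Aa
A/II-4 ? ·: AA|Aa|aa
A/III-1 un II-4×II-3: AA|Aa
A/III-2 ? II-1×II-2: AA|Aa|aa
A/III-3 ? II-1×II-2: AA|Aa|aa
⇒ A over [I-1,I-2,II-1,II-2,II-3,II-4,III-1,III-2,III-3]: 551 consistent
M/I-1 un ·: MM|Mm
M/I-2 ? ·: MM|Mm|mm
M/II-1 un I-1×I-2: MM|Mm
M/II-2 un ·: MM|Mm
M/II-3 ? I-1×I-2: MM|Mm|mm
M/II-4 un ·: MM|Mm
M/III-1 un II-4×II-3: MM|Mm
M/III-2 un II-1×II-2: MM|Mm
M/III-3 un II-1×II-2: MM|Mm
⇒ M over [I-1,I-2,II-1,II-2,II-3,II-4,III-1,III-2,III-3]: 394 consistent
N/I-1 un ·: NN|Nn
N/I-2 aff ·: nn
N/II-1 un I-1×I-2: Nn
N/II-2 un ·: NN|Nn
N/II-3 un I-1×I-2: Nn
N/II-4 un ·: NN|Nn
N/III-1 un II-4×II-3: NN|Nn
N/III-2 un II-1×II-2: NN|Nn
N/III-3 ? II-1×II-2: NN|Nn|nn
⇒ N over [I-1,I-2,II-1,II-2,II-3,II-4,III-1,III-2,III-3]: 80 consistent

II-1 ∈ {AA MM Nn, AA Mm Nn, Aa MM Nn, Aa Mm Nn, aa MM Nn, aa Mm Nn}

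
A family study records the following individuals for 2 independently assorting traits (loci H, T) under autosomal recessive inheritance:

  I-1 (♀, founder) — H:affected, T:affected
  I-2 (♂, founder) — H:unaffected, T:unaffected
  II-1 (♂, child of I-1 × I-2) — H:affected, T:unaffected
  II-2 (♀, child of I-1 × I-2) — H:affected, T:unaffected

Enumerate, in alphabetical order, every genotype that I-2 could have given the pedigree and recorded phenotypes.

H/I-1 aff ·: hh
H/I-2 un ·: Hh
H/II-1 aff I-1×I-2: hh
H/II-2 aff I-1×I-2: hh
⇒ H over [I-1,I-2,II-1,II-2]: 1 consistent
T/I-1 aff ·: tt
T/I-2 un ·: TT|Tt
T/II-1 un I-1×I-2: Tt
T/II-2 un I-1×I-2: Tt
⇒ T over [I-1,I-2,II-1,II-2]: 2 consistent

I-2 ∈ {Hh TT, Hh Tt}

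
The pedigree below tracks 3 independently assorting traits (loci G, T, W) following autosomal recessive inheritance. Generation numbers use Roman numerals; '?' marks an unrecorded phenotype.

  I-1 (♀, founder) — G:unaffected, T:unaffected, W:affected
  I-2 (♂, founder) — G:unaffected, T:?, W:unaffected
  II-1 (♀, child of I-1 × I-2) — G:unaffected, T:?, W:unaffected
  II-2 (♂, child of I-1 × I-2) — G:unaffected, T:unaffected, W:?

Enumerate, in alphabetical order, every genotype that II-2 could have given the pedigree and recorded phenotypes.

G/I-1 un ·: GG|Gg
G/I-2 un ·: GG|Gg
G/II-1 un I-1×I-2: GG|Gg
G/II-2 un I-1×I-2: GG|Gg
⇒ G over [I-1,I-2,II-1,II-2]: 13 consistent
T/I-1 un ·: TT|Tt
T/I-2 ? ·: TT|Tt|tt
T/II-1 ? I-1×I-2: TT|Tt|tt
T/II-2 un I-1×I-2: TT|Tt
⇒ T over [I-1,I-2,II-1,II-2]: 18 consistent
W/I-1 aff ·: ww
W/I-2 un ·: WW|Ww
W/II-1 un I-1×I-2: Ww
W/II-2 ? I-1×I-2: Ww|ww
⇒ W over [I-1,I-2,II-1,II-2]: 3 consistent

II-2 ∈ {GG TT Ww, GG TT ww, GG Tt Ww, GG Tt ww, Gg TT Ww, Gg TT ww, Gg Tt Ww, Gg Tt ww}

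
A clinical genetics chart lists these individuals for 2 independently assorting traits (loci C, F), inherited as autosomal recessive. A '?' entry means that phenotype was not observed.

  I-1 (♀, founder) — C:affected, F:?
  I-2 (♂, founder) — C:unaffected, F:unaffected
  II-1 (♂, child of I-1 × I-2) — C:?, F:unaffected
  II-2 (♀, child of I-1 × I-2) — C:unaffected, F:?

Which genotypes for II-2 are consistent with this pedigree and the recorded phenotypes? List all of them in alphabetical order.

II-2 ∈ {Cc FF, Cc Ff, Cc ff}

C/I-1 aff ·: cc
C/I-2 un ·: CC|Cc
C/II-1 ? I-1×I-2: Cc|cc
C/II-2 un I-1×I-2: Cc
⇒ C over [I-1,I-2,II-1,II-2]: 3 consistent
F/I-1 ? ·: FF|Ff|ff
F/I-2 un ·: FF|Ff
F/II-1 un I-1×I-2: FF|Ff
F/II-2 ? I-1×I-2: FF|Ff|ff
⇒ F over [I-1,I-2,II-1,II-2]: 18 consistent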